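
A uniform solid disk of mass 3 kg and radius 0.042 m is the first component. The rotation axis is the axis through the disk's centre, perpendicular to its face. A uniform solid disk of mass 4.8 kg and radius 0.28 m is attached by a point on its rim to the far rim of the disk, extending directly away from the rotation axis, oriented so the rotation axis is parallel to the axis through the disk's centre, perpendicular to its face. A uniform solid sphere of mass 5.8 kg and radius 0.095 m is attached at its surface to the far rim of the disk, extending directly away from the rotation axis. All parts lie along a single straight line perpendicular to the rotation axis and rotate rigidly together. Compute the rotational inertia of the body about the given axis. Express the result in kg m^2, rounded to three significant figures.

Solid disk: I_cm = (1/2)MR² = (1/2)(3)(0.042)² = 0.002646 kg m^2; axis through the centre, so I = 0.002646 kg m^2.
Solid disk: I_cm = (1/2)MR² = (1/2)(4.8)(0.28)² = 0.18816 kg m^2; centre at d = 0.042 + 0.28 = 0.322 m, so the parallel axis theorem gives I = 0.18816 + (4.8)(0.322)² = 0.68584 kg m^2.
Solid sphere: I_cm = (2/5)MR² = (2/5)(5.8)(0.095)² = 0.020938 kg m^2; centre at d = 0.042 + 0.28 + 0.28 + 0.095 = 0.697 m, so the parallel axis theorem gives I = 0.020938 + (5.8)(0.697)² = 2.8386 kg m^2.
Total I = 0.002646 + 0.68584 + 2.8386 = 3.5271 kg m^2.

3.53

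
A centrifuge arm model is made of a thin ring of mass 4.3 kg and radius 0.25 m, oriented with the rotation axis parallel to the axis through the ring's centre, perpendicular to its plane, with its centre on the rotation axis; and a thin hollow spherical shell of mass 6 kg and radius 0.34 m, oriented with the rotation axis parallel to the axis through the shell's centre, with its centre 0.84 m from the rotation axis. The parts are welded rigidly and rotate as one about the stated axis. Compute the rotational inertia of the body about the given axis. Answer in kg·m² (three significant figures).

4.96

Thin ring: I_cm = MR² = (4.3)(0.25)² = 0.26875 kg·m²; axis through the centre, so I = 0.26875 kg·m².
Spherical shell: I_cm = (2/3)MR² = (2/3)(6)(0.34)² = 0.4624 kg·m²; centre at d = 0.84 m, so the parallel axis theorem gives I = 0.4624 + (6)(0.84)² = 4.696 kg·m².
Total I = 0.26875 + 4.696 = 4.9647 kg·m².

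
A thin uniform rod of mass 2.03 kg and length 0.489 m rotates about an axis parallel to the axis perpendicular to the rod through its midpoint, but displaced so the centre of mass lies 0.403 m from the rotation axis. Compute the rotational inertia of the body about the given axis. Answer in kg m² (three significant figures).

I_cm = (1/12)ML² = (1/12)(2.03)(0.489)² = 0.040451 kg m²; centre at d = 0.403 m, so the parallel axis theorem gives I = 0.040451 + (2.03)(0.403)² = 0.37014 kg m².

0.370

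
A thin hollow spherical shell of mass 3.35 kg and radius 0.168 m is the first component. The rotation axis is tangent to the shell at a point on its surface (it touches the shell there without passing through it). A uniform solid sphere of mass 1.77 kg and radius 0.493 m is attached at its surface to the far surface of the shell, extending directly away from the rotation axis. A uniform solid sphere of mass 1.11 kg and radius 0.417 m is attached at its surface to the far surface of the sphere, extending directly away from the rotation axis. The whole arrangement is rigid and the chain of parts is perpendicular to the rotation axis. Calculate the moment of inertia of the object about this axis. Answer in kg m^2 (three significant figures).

4.98

Spherical shell: I_cm = (2/3)MR² = (2/3)(3.35)(0.168)² = 0.063034 kg m^2; centre at d = 0.168 m, so I = I_cm + Md² gives I = 0.063034 + (3.35)(0.168)² = 0.15758 kg m^2.
Solid sphere: I_cm = (2/5)MR² = (2/5)(1.77)(0.493)² = 0.17208 kg m^2; centre at d = 0.168 + 0.168 + 0.493 = 0.829 m, so I = I_cm + Md² gives I = 0.17208 + (1.77)(0.829)² = 1.3885 kg m^2.
Solid sphere: I_cm = (2/5)MR² = (2/5)(1.11)(0.417)² = 0.077207 kg m^2; centre at d = 0.168 + 0.168 + 0.493 + 0.493 + 0.417 = 1.739 m, so I = I_cm + Md² gives I = 0.077207 + (1.11)(1.739)² = 3.434 kg m^2.
Total I = 0.15758 + 1.3885 + 3.434 = 4.9801 kg m^2.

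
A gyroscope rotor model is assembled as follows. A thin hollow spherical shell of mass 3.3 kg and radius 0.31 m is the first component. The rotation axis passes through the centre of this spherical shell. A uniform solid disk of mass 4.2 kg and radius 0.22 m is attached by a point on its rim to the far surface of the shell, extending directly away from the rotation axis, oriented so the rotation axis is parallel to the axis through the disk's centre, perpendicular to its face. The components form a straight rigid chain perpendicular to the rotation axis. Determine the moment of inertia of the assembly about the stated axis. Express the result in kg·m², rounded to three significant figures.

1.49

Spherical shell: I_cm = (2/3)MR² = (2/3)(3.3)(0.31)² = 0.21142 kg·m²; axis through the centre, so I = 0.21142 kg·m².
Solid disk: I_cm = (1/2)MR² = (1/2)(4.2)(0.22)² = 0.10164 kg·m²; centre at d = 0.31 + 0.22 = 0.53 m, so I = I_cm + Md² gives I = 0.10164 + (4.2)(0.53)² = 1.2814 kg·m².
Total I = 0.21142 + 1.2814 = 1.4928 kg·m².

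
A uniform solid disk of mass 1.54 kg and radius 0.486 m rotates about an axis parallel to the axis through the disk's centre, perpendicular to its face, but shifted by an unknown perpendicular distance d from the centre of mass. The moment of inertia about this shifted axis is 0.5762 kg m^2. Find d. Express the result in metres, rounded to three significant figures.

0.506

About the centre-of-mass axis, I_cm = (1/2)MR² = (1/2)(1.54)(0.486)² = 0.18187 kg m^2.
Parallel axis theorem: I = I_cm + Md², so Md² = 0.5762 − 0.18187 = 0.39433 kg m^2.
d = √(0.39433 / 1.54) = 0.50602 m.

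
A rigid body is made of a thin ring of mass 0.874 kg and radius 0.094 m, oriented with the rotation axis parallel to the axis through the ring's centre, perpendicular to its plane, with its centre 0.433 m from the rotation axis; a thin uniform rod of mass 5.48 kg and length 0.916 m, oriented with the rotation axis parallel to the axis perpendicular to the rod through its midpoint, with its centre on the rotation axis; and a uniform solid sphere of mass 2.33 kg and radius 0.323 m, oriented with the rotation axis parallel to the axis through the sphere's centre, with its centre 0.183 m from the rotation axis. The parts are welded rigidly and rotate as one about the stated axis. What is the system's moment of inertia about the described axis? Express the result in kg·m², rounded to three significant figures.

0.730

Thin ring: I_cm = MR² = (0.874)(0.094)² = 0.0077227 kg·m²; centre at d = 0.433 m, so I = I_cm + Md² gives I = 0.0077227 + (0.874)(0.433)² = 0.17159 kg·m².
Thin rod: I_cm = (1/12)ML² = (1/12)(5.48)(0.916)² = 0.38317 kg·m²; axis through the centre, so I = 0.38317 kg·m².
Solid sphere: I_cm = (2/5)MR² = (2/5)(2.33)(0.323)² = 0.097235 kg·m²; centre at d = 0.183 m, so I = I_cm + Md² gives I = 0.097235 + (2.33)(0.183)² = 0.17526 kg·m².
Total I = 0.17159 + 0.38317 + 0.17526 = 0.73002 kg·m².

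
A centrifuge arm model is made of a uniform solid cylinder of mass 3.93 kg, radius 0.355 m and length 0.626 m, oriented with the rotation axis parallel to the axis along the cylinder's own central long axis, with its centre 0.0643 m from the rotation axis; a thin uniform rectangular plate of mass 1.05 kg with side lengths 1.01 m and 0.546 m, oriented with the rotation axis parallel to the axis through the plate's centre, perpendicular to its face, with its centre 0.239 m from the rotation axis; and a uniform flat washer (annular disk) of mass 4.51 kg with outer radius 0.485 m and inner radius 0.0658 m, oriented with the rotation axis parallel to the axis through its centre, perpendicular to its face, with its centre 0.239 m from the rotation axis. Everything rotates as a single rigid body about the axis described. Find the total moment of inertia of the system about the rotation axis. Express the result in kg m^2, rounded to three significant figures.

1.24

Solid cylinder: I_cm = (1/2)MR² = (1/2)(3.93)(0.355)² = 0.24764 kg m^2; centre at d = 0.0643 m, so the parallel axis theorem gives I = 0.24764 + (3.93)(0.0643)² = 0.26389 kg m^2.
Rectangular plate: I_cm = (1/12)M(a²+b²) = (1/12)(1.05)[(1.01)² + (0.546)²] = 0.11534 kg m^2; centre at d = 0.239 m, so the parallel axis theorem gives I = 0.11534 + (1.05)(0.239)² = 0.17532 kg m^2.
Annular disk: I_cm = (1/2)M(R²+r²) = (1/2)(4.51)[(0.485)² + (0.0658)²] = 0.5402 kg m^2; centre at d = 0.239 m, so the parallel axis theorem gives I = 0.5402 + (4.51)(0.239)² = 0.79781 kg m^2.
Total I = 0.26389 + 0.17532 + 0.79781 = 1.237 kg m^2.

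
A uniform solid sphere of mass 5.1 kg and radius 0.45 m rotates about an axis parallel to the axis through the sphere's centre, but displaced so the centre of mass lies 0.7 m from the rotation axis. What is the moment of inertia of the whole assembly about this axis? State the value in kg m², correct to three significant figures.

I_cm = (2/5)MR² = (2/5)(5.1)(0.45)² = 0.4131 kg m²; centre at d = 0.7 m, so I = I_cm + Md² gives I = 0.4131 + (5.1)(0.7)² = 2.9121 kg m².

2.91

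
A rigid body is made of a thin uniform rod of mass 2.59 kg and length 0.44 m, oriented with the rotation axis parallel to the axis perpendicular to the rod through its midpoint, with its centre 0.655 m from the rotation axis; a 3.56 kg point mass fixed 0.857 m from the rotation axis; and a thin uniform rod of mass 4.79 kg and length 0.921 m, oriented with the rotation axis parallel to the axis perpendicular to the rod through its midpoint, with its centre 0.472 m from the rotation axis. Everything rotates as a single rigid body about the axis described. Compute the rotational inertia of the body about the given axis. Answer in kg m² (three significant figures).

Thin rod: I_cm = (1/12)ML² = (1/12)(2.59)(0.44)² = 0.041785 kg m²; centre at d = 0.655 m, so I = I_cm + Md² gives I = 0.041785 + (2.59)(0.655)² = 1.153 kg m².
Point mass: I_cm = 0; centre at d = 0.857 m, so I = I_cm + Md² gives I = 0 + (3.56)(0.857)² = 2.6146 kg m².
Thin rod: I_cm = (1/12)ML² = (1/12)(4.79)(0.921)² = 0.33859 kg m²; centre at d = 0.472 m, so I = I_cm + Md² gives I = 0.33859 + (4.79)(0.472)² = 1.4057 kg m².
Total I = 1.153 + 2.6146 + 1.4057 = 5.1733 kg m².

5.17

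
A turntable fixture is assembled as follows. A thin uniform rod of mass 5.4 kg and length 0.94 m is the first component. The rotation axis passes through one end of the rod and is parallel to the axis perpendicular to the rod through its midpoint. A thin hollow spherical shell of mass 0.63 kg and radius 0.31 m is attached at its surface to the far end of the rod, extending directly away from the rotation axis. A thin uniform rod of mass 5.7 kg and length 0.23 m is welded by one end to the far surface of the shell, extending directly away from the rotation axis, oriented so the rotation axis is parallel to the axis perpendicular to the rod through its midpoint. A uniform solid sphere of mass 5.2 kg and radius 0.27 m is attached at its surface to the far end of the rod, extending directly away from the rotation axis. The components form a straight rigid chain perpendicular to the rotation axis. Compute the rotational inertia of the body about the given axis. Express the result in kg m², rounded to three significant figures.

Thin rod: I_cm = (1/12)ML² = (1/12)(5.4)(0.94)² = 0.39762 kg m²; centre at d = 0.47 m, so the parallel axis theorem gives I = 0.39762 + (5.4)(0.47)² = 1.5905 kg m².
Spherical shell: I_cm = (2/3)MR² = (2/3)(0.63)(0.31)² = 0.040362 kg m²; centre at d = 0.47 + 0.47 + 0.31 = 1.25 m, so the parallel axis theorem gives I = 0.040362 + (0.63)(1.25)² = 1.0247 kg m².
Thin rod: I_cm = (1/12)ML² = (1/12)(5.7)(0.23)² = 0.025128 kg m²; centre at d = 0.47 + 0.47 + 0.31 + 0.31 + 0.115 = 1.675 m, so the parallel axis theorem gives I = 0.025128 + (5.7)(1.675)² = 16.017 kg m².
Solid sphere: I_cm = (2/5)MR² = (2/5)(5.2)(0.27)² = 0.15163 kg m²; centre at d = 0.47 + 0.47 + 0.31 + 0.31 + 0.115 + 0.115 + 0.27 = 2.06 m, so the parallel axis theorem gives I = 0.15163 + (5.2)(2.06)² = 22.218 kg m².
Total I = 1.5905 + 1.0247 + 16.017 + 22.218 = 40.851 kg m².

40.9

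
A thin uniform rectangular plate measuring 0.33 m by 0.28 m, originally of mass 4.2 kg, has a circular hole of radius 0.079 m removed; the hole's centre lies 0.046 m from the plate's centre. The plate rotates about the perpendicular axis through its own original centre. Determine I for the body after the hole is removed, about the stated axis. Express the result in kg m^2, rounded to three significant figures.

0.0609

Unpierced body about its centre: I₀ = (1/12)M(a²+b²) = (1/12)(4.2)[(0.33)² + (0.28)²] = 0.065555 kg m^2.
The removed disk has mass m = M·πr²/(ab) = (4.2)·π(0.079)²/(0.33·0.28) = 0.89121 kg (same uniform areal density).
Its moment of inertia about the rotation axis (parallel-axis theorem): I_hole = (1/2)mr² + md² = (1/2)(0.89121)(0.079)² + (0.89121)(0.046)² = 0.0046668 kg m^2.
Treating the hole as negative mass, I = I₀ − I_hole = 0.065555 − 0.0046668 = 0.060888 kg m^2.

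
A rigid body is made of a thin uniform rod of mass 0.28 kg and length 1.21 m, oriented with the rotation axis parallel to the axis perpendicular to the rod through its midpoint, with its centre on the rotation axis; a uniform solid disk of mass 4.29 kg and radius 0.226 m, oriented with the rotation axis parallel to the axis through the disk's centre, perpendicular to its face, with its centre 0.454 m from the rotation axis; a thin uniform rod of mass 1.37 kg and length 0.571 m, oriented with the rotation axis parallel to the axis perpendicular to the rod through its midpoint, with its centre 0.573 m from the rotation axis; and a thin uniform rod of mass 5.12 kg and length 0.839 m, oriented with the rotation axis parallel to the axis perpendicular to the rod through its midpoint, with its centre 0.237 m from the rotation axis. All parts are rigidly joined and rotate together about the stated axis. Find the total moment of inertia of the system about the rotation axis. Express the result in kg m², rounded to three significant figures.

Thin rod: I_cm = (1/12)ML² = (1/12)(0.28)(1.21)² = 0.034162 kg m²; axis through the centre, so I = 0.034162 kg m².
Solid disk: I_cm = (1/2)MR² = (1/2)(4.29)(0.226)² = 0.10956 kg m²; centre at d = 0.454 m, so I = I_cm + Md² gives I = 0.10956 + (4.29)(0.454)² = 0.9938 kg m².
Thin rod: I_cm = (1/12)ML² = (1/12)(1.37)(0.571)² = 0.037223 kg m²; centre at d = 0.573 m, so I = I_cm + Md² gives I = 0.037223 + (1.37)(0.573)² = 0.48703 kg m².
Thin rod: I_cm = (1/12)ML² = (1/12)(5.12)(0.839)² = 0.30034 kg m²; centre at d = 0.237 m, so I = I_cm + Md² gives I = 0.30034 + (5.12)(0.237)² = 0.58792 kg m².
Total I = 0.034162 + 0.9938 + 0.48703 + 0.58792 = 2.1029 kg m².

2.10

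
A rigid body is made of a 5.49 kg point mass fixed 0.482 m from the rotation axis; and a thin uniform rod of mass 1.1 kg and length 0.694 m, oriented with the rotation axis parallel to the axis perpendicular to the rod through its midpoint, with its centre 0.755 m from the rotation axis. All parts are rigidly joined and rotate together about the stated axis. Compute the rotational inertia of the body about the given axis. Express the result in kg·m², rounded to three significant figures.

Point mass: I_cm = 0; centre at d = 0.482 m, so I = I_cm + Md² gives I = 0 + (5.49)(0.482)² = 1.2755 kg·m².
Thin rod: I_cm = (1/12)ML² = (1/12)(1.1)(0.694)² = 0.04415 kg·m²; centre at d = 0.755 m, so I = I_cm + Md² gives I = 0.04415 + (1.1)(0.755)² = 0.67118 kg·m².
Total I = 1.2755 + 0.67118 = 1.9466 kg·m².

1.95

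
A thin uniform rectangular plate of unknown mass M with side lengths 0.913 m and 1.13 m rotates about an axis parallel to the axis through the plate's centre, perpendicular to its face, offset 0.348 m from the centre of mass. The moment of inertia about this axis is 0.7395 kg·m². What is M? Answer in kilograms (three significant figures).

2.49

I = I_cm + Md² = (1/12)M(a²+b²) + Md² = M·[0.0833333·[(0.913)² + (1.13)²] + (0.348)²] = M·0.29698.
So M = 0.7395 / 0.29698 = 2.4901 kg.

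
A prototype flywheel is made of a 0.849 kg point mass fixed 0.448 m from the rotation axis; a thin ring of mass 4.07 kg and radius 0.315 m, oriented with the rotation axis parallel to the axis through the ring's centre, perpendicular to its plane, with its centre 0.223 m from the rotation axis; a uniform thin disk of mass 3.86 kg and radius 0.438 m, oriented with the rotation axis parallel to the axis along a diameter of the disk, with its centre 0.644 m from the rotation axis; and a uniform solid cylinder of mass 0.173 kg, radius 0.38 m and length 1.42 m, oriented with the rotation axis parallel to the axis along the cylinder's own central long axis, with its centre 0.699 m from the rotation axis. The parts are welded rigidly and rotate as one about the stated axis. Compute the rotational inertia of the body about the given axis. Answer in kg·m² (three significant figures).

2.66

Point mass: I_cm = 0; centre at d = 0.448 m, so the parallel axis theorem gives I = 0 + (0.849)(0.448)² = 0.1704 kg·m².
Thin ring: I_cm = MR² = (4.07)(0.315)² = 0.40385 kg·m²; centre at d = 0.223 m, so the parallel axis theorem gives I = 0.40385 + (4.07)(0.223)² = 0.60624 kg·m².
Thin disk: I_cm = (1/4)MR² = (1/4)(3.86)(0.438)² = 0.18513 kg·m²; centre at d = 0.644 m, so the parallel axis theorem gives I = 0.18513 + (3.86)(0.644)² = 1.786 kg·m².
Solid cylinder: I_cm = (1/2)MR² = (1/2)(0.173)(0.38)² = 0.012491 kg·m²; centre at d = 0.699 m, so the parallel axis theorem gives I = 0.012491 + (0.173)(0.699)² = 0.097019 kg·m².
Total I = 0.1704 + 0.60624 + 1.786 + 0.097019 = 2.6597 kg·m².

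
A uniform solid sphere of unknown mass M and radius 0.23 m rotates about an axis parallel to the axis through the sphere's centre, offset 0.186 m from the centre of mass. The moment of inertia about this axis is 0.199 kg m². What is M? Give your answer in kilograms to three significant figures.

I = I_cm + Md² = (2/5)MR² + Md² = M·[0.4·(0.23)² + (0.186)²] = M·0.055756.
So M = 0.199 / 0.055756 = 3.5691 kg.

3.57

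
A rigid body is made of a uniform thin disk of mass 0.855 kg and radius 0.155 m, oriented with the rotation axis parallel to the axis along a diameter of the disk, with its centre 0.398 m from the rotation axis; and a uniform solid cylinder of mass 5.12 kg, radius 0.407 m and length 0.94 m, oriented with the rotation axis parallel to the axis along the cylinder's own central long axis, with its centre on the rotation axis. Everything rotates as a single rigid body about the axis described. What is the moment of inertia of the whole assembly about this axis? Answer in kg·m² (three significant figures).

Thin disk: I_cm = (1/4)MR² = (1/4)(0.855)(0.155)² = 0.0051353 kg·m²; centre at d = 0.398 m, so I = I_cm + Md² gives I = 0.0051353 + (0.855)(0.398)² = 0.14057 kg·m².
Solid cylinder: I_cm = (1/2)MR² = (1/2)(5.12)(0.407)² = 0.42406 kg·m²; axis through the centre, so I = 0.42406 kg·m².
Total I = 0.14057 + 0.42406 = 0.56463 kg·m².

0.565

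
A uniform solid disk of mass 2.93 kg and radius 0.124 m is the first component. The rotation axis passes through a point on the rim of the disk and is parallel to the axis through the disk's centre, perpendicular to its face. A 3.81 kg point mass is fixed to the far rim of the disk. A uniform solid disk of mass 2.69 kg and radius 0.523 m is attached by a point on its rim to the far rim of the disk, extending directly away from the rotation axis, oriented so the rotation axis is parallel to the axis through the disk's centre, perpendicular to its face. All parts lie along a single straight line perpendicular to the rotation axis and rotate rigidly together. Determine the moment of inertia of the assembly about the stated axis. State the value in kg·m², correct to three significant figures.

Solid disk: I_cm = (1/2)MR² = (1/2)(2.93)(0.124)² = 0.022526 kg·m²; centre at d = 0.124 m, so I = I_cm + Md² gives I = 0.022526 + (2.93)(0.124)² = 0.067578 kg·m².
Point mass: I_cm = 0; centre at d = 0.124 + 0.124 = 0.248 m, so I = I_cm + Md² gives I = 0 + (3.81)(0.248)² = 0.23433 kg·m².
Solid disk: I_cm = (1/2)MR² = (1/2)(2.69)(0.523)² = 0.3679 kg·m²; centre at d = 0.124 + 0.124 + 0.523 = 0.771 m, so I = I_cm + Md² gives I = 0.3679 + (2.69)(0.771)² = 1.9669 kg·m².
Total I = 0.067578 + 0.23433 + 1.9669 = 2.2689 kg·m².

2.27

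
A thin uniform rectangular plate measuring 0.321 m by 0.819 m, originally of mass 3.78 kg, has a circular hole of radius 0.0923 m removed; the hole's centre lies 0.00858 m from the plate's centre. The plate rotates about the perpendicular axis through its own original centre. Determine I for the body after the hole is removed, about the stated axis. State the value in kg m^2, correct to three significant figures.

Unpierced body about its centre: I₀ = (1/12)M(a²+b²) = (1/12)(3.78)[(0.321)² + (0.819)²] = 0.24375 kg m^2.
The removed disk has mass m = M·πr²/(ab) = (3.78)·π(0.0923)²/(0.321·0.819) = 0.38482 kg (same uniform areal density).
Its moment of inertia about the rotation axis (parallel-axis theorem): I_hole = (1/2)mr² + md² = (1/2)(0.38482)(0.0923)² + (0.38482)(0.00858)² = 0.0016675 kg m^2.
Treating the hole as negative mass, I = I₀ − I_hole = 0.24375 − 0.0016675 = 0.24208 kg m^2.

0.242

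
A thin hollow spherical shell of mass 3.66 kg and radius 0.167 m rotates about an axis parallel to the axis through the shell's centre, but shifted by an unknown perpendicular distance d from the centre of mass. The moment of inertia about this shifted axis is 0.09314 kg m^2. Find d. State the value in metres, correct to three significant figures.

About the centre-of-mass axis, I_cm = (2/3)MR² = (2/3)(3.66)(0.167)² = 0.068049 kg m^2.
Parallel axis theorem: I = I_cm + Md², so Md² = 0.09314 − 0.068049 = 0.025091 kg m^2.
d = √(0.025091 / 3.66) = 0.082797 m.

0.0828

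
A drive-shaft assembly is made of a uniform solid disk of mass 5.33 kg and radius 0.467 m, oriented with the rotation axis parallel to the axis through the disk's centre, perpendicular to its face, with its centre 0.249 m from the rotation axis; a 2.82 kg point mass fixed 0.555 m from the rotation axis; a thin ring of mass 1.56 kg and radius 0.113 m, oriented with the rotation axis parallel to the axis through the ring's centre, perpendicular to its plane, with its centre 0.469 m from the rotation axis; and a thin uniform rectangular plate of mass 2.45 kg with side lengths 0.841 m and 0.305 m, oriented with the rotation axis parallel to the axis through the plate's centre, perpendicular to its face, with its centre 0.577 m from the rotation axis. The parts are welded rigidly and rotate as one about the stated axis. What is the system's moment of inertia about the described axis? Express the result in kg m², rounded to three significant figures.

3.12

Solid disk: I_cm = (1/2)MR² = (1/2)(5.33)(0.467)² = 0.58121 kg m²; centre at d = 0.249 m, so I = I_cm + Md² gives I = 0.58121 + (5.33)(0.249)² = 0.91167 kg m².
Point mass: I_cm = 0; centre at d = 0.555 m, so I = I_cm + Md² gives I = 0 + (2.82)(0.555)² = 0.86863 kg m².
Thin ring: I_cm = MR² = (1.56)(0.113)² = 0.01992 kg m²; centre at d = 0.469 m, so I = I_cm + Md² gives I = 0.01992 + (1.56)(0.469)² = 0.36306 kg m².
Rectangular plate: I_cm = (1/12)M(a²+b²) = (1/12)(2.45)[(0.841)² + (0.305)²] = 0.1634 kg m²; centre at d = 0.577 m, so I = I_cm + Md² gives I = 0.1634 + (2.45)(0.577)² = 0.97907 kg m².
Total I = 0.91167 + 0.86863 + 0.36306 + 0.97907 = 3.1224 kg m².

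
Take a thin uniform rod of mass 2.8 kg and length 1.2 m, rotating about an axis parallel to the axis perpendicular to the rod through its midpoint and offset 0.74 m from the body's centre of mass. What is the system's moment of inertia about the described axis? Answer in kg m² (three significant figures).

1.87

I_cm = (1/12)ML² = (1/12)(2.8)(1.2)² = 0.336 kg m²; centre at d = 0.74 m, so I = I_cm + Md² gives I = 0.336 + (2.8)(0.74)² = 1.8693 kg m².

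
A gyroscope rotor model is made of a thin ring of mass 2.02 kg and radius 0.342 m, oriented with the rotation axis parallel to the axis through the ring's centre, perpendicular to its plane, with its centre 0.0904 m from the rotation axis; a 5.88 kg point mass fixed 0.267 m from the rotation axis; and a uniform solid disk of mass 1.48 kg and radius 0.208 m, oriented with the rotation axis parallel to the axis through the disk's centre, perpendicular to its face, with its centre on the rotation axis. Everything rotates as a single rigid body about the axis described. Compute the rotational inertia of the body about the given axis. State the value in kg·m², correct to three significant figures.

Thin ring: I_cm = MR² = (2.02)(0.342)² = 0.23627 kg·m²; centre at d = 0.0904 m, so I = I_cm + Md² gives I = 0.23627 + (2.02)(0.0904)² = 0.25278 kg·m².
Point mass: I_cm = 0; centre at d = 0.267 m, so I = I_cm + Md² gives I = 0 + (5.88)(0.267)² = 0.41918 kg·m².
Solid disk: I_cm = (1/2)MR² = (1/2)(1.48)(0.208)² = 0.032015 kg·m²; axis through the centre, so I = 0.032015 kg·m².
Total I = 0.25278 + 0.41918 + 0.032015 = 0.70397 kg·m².

0.704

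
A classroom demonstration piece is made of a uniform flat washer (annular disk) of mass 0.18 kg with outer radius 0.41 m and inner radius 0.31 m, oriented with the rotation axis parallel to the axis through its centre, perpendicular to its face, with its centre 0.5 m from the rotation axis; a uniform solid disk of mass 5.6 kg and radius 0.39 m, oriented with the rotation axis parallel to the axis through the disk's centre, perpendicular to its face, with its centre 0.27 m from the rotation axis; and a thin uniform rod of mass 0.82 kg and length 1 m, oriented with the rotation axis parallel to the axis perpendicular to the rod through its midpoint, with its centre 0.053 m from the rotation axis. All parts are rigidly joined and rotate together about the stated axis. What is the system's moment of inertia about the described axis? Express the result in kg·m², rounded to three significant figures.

Annular disk: I_cm = (1/2)M(R²+r²) = (1/2)(0.18)[(0.41)² + (0.31)²] = 0.023778 kg·m²; centre at d = 0.5 m, so I = I_cm + Md² gives I = 0.023778 + (0.18)(0.5)² = 0.068778 kg·m².
Solid disk: I_cm = (1/2)MR² = (1/2)(5.6)(0.39)² = 0.42588 kg·m²; centre at d = 0.27 m, so I = I_cm + Md² gives I = 0.42588 + (5.6)(0.27)² = 0.83412 kg·m².
Thin rod: I_cm = (1/12)ML² = (1/12)(0.82)(1)² = 0.068333 kg·m²; centre at d = 0.053 m, so I = I_cm + Md² gives I = 0.068333 + (0.82)(0.053)² = 0.070637 kg·m².
Total I = 0.068778 + 0.83412 + 0.070637 = 0.97353 kg·m².

0.974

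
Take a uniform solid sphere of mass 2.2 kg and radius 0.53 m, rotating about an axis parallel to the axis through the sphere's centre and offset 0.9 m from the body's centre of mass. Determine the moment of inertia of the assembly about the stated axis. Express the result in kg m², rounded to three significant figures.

I_cm = (2/5)MR² = (2/5)(2.2)(0.53)² = 0.24719 kg m²; centre at d = 0.9 m, so the parallel axis theorem gives I = 0.24719 + (2.2)(0.9)² = 2.0292 kg m².

2.03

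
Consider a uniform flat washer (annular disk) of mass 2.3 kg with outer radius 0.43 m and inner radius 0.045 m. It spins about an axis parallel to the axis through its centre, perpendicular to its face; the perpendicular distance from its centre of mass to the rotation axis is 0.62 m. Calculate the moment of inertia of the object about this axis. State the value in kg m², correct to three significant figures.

1.10

I_cm = (1/2)M(R²+r²) = (1/2)(2.3)[(0.43)² + (0.045)²] = 0.21496 kg m²; centre at d = 0.62 m, so the parallel axis theorem gives I = 0.21496 + (2.3)(0.62)² = 1.0991 kg m².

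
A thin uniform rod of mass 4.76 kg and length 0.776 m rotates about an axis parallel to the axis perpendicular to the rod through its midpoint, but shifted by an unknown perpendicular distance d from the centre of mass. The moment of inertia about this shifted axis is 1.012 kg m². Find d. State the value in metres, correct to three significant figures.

About the centre-of-mass axis, I_cm = (1/12)ML² = (1/12)(4.76)(0.776)² = 0.23886 kg m².
Parallel axis theorem: I = I_cm + Md², so Md² = 1.012 − 0.23886 = 0.77314 kg m².
d = √(0.77314 / 4.76) = 0.40302 m.

0.403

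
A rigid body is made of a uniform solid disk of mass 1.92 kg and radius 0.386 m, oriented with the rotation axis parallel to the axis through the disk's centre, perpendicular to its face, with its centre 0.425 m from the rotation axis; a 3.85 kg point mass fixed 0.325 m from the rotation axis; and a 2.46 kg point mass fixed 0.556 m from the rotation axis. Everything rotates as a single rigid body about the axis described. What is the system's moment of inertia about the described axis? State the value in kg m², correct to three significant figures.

Solid disk: I_cm = (1/2)MR² = (1/2)(1.92)(0.386)² = 0.14304 kg m²; centre at d = 0.425 m, so I = I_cm + Md² gives I = 0.14304 + (1.92)(0.425)² = 0.48984 kg m².
Point mass: I_cm = 0; centre at d = 0.325 m, so I = I_cm + Md² gives I = 0 + (3.85)(0.325)² = 0.40666 kg m².
Point mass: I_cm = 0; centre at d = 0.556 m, so I = I_cm + Md² gives I = 0 + (2.46)(0.556)² = 0.76047 kg m².
Total I = 0.48984 + 0.40666 + 0.76047 = 1.657 kg m².

1.66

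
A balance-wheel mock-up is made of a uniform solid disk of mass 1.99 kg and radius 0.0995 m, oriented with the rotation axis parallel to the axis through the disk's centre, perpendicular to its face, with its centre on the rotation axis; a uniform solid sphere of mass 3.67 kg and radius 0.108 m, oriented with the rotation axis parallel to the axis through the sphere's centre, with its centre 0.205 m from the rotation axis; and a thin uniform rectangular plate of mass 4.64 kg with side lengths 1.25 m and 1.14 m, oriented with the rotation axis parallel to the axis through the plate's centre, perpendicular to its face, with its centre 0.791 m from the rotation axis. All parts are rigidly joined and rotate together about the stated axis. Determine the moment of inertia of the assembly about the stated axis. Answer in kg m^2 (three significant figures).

4.19

Solid disk: I_cm = (1/2)MR² = (1/2)(1.99)(0.0995)² = 0.0098507 kg m^2; axis through the centre, so I = 0.0098507 kg m^2.
Solid sphere: I_cm = (2/5)MR² = (2/5)(3.67)(0.108)² = 0.017123 kg m^2; centre at d = 0.205 m, so the parallel axis theorem gives I = 0.017123 + (3.67)(0.205)² = 0.17135 kg m^2.
Rectangular plate: I_cm = (1/12)M(a²+b²) = (1/12)(4.64)[(1.25)² + (1.14)²] = 1.1067 kg m^2; centre at d = 0.791 m, so the parallel axis theorem gives I = 1.1067 + (4.64)(0.791)² = 4.0098 kg m^2.
Total I = 0.0098507 + 0.17135 + 4.0098 = 4.191 kg m^2.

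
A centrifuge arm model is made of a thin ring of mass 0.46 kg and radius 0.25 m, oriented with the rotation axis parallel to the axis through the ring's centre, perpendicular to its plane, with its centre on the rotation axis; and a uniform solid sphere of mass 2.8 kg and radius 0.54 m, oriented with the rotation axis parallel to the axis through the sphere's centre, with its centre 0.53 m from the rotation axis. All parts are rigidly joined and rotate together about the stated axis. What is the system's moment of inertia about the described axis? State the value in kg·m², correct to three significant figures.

1.14

Thin ring: I_cm = MR² = (0.46)(0.25)² = 0.02875 kg·m²; axis through the centre, so I = 0.02875 kg·m².
Solid sphere: I_cm = (2/5)MR² = (2/5)(2.8)(0.54)² = 0.32659 kg·m²; centre at d = 0.53 m, so I = I_cm + Md² gives I = 0.32659 + (2.8)(0.53)² = 1.1131 kg·m².
Total I = 0.02875 + 1.1131 = 1.1419 kg·m².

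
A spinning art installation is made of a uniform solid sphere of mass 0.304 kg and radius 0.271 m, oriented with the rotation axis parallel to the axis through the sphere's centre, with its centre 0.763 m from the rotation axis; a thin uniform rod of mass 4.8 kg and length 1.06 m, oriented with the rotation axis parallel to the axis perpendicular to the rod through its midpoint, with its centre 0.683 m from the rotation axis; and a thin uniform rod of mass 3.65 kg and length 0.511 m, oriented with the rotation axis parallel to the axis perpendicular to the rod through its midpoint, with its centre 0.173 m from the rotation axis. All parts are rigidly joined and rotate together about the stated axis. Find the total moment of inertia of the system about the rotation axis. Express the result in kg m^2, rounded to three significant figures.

3.06

Solid sphere: I_cm = (2/5)MR² = (2/5)(0.304)(0.271)² = 0.0089304 kg m^2; centre at d = 0.763 m, so the parallel axis theorem gives I = 0.0089304 + (0.304)(0.763)² = 0.18591 kg m^2.
Thin rod: I_cm = (1/12)ML² = (1/12)(4.8)(1.06)² = 0.44944 kg m^2; centre at d = 0.683 m, so the parallel axis theorem gives I = 0.44944 + (4.8)(0.683)² = 2.6886 kg m^2.
Thin rod: I_cm = (1/12)ML² = (1/12)(3.65)(0.511)² = 0.079424 kg m^2; centre at d = 0.173 m, so the parallel axis theorem gives I = 0.079424 + (3.65)(0.173)² = 0.18867 kg m^2.
Total I = 0.18591 + 2.6886 + 0.18867 = 3.0632 kg m^2.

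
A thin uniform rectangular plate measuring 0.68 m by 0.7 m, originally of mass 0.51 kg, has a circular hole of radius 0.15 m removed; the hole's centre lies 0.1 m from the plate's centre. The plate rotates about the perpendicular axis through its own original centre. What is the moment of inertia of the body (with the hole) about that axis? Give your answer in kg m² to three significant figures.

0.0389

Unpierced body about its centre: I₀ = (1/12)M(a²+b²) = (1/12)(0.51)[(0.68)² + (0.7)²] = 0.040477 kg m².
The removed disk has mass m = M·πr²/(ab) = (0.51)·π(0.15)²/(0.68·0.7) = 0.075735 kg (same uniform areal density).
Its moment of inertia about the rotation axis (parallel-axis theorem): I_hole = (1/2)mr² + md² = (1/2)(0.075735)(0.15)² + (0.075735)(0.1)² = 0.0016094 kg m².
Treating the hole as negative mass, I = I₀ − I_hole = 0.040477 − 0.0016094 = 0.038868 kg m².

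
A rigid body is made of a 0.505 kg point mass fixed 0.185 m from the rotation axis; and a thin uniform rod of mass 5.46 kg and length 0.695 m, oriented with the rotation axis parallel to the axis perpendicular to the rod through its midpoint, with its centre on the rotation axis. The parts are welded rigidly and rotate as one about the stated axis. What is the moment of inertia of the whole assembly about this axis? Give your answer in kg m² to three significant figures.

0.237

Point mass: I_cm = 0; centre at d = 0.185 m, so I = I_cm + Md² gives I = 0 + (0.505)(0.185)² = 0.017284 kg m².
Thin rod: I_cm = (1/12)ML² = (1/12)(5.46)(0.695)² = 0.21978 kg m²; axis through the centre, so I = 0.21978 kg m².
Total I = 0.017284 + 0.21978 = 0.23706 kg m².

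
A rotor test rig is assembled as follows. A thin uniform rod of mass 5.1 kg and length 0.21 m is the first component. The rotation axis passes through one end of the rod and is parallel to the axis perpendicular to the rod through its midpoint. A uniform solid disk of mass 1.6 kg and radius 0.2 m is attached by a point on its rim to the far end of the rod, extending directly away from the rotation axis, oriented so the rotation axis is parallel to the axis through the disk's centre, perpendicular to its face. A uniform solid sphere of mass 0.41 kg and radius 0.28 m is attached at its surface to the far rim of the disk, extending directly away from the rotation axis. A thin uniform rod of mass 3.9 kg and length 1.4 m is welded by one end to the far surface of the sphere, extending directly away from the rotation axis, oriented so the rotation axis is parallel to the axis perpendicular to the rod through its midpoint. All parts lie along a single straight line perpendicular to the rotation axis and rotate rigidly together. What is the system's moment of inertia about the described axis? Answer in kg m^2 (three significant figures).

Thin rod: I_cm = (1/12)ML² = (1/12)(5.1)(0.21)² = 0.018742 kg m^2; centre at d = 0.105 m, so the parallel axis theorem gives I = 0.018742 + (5.1)(0.105)² = 0.07497 kg m^2.
Solid disk: I_cm = (1/2)MR² = (1/2)(1.6)(0.2)² = 0.032 kg m^2; centre at d = 0.105 + 0.105 + 0.2 = 0.41 m, so the parallel axis theorem gives I = 0.032 + (1.6)(0.41)² = 0.30096 kg m^2.
Solid sphere: I_cm = (2/5)MR² = (2/5)(0.41)(0.28)² = 0.012858 kg m^2; centre at d = 0.105 + 0.105 + 0.2 + 0.2 + 0.28 = 0.89 m, so the parallel axis theorem gives I = 0.012858 + (0.41)(0.89)² = 0.33762 kg m^2.
Thin rod: I_cm = (1/12)ML² = (1/12)(3.9)(1.4)² = 0.637 kg m^2; centre at d = 0.105 + 0.105 + 0.2 + 0.2 + 0.28 + 0.28 + 0.7 = 1.87 m, so the parallel axis theorem gives I = 0.637 + (3.9)(1.87)² = 14.275 kg m^2.
Total I = 0.07497 + 0.30096 + 0.33762 + 14.275 = 14.988 kg m^2.

15.0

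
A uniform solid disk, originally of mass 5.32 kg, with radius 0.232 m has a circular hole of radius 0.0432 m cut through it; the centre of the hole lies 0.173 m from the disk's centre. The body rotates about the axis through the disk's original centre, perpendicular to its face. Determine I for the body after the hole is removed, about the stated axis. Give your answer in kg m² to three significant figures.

Unpierced body about its centre: I₀ = (1/2)MR² = (1/2)(5.32)(0.232)² = 0.14317 kg m².
The removed disk has mass m = M·(r/R)² = (5.32)(0.0432/0.232)² = 0.18446 kg (same uniform areal density).
Its moment of inertia about the rotation axis (parallel-axis theorem): I_hole = (1/2)mr² + md² = (1/2)(0.18446)(0.0432)² + (0.18446)(0.173)² = 0.0056928 kg m².
Treating the hole as negative mass, I = I₀ − I_hole = 0.14317 − 0.0056928 = 0.13748 kg m².

0.137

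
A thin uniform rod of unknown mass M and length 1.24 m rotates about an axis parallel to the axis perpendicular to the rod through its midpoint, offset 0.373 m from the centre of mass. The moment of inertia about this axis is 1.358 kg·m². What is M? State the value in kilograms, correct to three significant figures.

5.08

I = I_cm + Md² = (1/12)ML² + Md² = M·[0.0833333·(1.24)² + (0.373)²] = M·0.26726.
So M = 1.358 / 0.26726 = 5.0811 kg.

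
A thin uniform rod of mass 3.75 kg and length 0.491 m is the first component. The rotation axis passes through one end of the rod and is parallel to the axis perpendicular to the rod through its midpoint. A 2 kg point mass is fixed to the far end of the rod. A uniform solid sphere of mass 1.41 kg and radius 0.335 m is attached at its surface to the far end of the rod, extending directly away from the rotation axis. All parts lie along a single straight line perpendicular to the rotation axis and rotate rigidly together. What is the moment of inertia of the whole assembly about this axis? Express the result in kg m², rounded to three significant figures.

Thin rod: I_cm = (1/12)ML² = (1/12)(3.75)(0.491)² = 0.075338 kg m²; centre at d = 0.2455 m, so I = I_cm + Md² gives I = 0.075338 + (3.75)(0.2455)² = 0.30135 kg m².
Point mass: I_cm = 0; centre at d = 0.2455 + 0.2455 = 0.491 m, so I = I_cm + Md² gives I = 0 + (2)(0.491)² = 0.48216 kg m².
Solid sphere: I_cm = (2/5)MR² = (2/5)(1.41)(0.335)² = 0.063295 kg m²; centre at d = 0.2455 + 0.2455 + 0.335 = 0.826 m, so I = I_cm + Md² gives I = 0.063295 + (1.41)(0.826)² = 1.0253 kg m².
Total I = 0.30135 + 0.48216 + 1.0253 = 1.8088 kg m².

1.81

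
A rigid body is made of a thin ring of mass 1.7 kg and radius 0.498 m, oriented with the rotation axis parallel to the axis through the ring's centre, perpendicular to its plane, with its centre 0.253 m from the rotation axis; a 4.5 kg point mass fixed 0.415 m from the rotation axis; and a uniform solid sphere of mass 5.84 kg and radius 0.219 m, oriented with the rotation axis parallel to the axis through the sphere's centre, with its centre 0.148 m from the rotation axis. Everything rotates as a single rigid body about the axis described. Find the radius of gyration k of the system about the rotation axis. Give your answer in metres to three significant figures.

0.358

Thin ring: I_cm = MR² = (1.7)(0.498)² = 0.42161 kg·m²; centre at d = 0.253 m, so I = I_cm + Md² gives I = 0.42161 + (1.7)(0.253)² = 0.53042 kg·m².
Point mass: I_cm = 0; centre at d = 0.415 m, so I = I_cm + Md² gives I = 0 + (4.5)(0.415)² = 0.77501 kg·m².
Solid sphere: I_cm = (2/5)MR² = (2/5)(5.84)(0.219)² = 0.11204 kg·m²; centre at d = 0.148 m, so I = I_cm + Md² gives I = 0.11204 + (5.84)(0.148)² = 0.23996 kg·m².
Total I = 1.5454 kg·m²; total mass M = 12.04 kg.
k = √(I/M) = √(1.5454/12.04) = 0.35827 m.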